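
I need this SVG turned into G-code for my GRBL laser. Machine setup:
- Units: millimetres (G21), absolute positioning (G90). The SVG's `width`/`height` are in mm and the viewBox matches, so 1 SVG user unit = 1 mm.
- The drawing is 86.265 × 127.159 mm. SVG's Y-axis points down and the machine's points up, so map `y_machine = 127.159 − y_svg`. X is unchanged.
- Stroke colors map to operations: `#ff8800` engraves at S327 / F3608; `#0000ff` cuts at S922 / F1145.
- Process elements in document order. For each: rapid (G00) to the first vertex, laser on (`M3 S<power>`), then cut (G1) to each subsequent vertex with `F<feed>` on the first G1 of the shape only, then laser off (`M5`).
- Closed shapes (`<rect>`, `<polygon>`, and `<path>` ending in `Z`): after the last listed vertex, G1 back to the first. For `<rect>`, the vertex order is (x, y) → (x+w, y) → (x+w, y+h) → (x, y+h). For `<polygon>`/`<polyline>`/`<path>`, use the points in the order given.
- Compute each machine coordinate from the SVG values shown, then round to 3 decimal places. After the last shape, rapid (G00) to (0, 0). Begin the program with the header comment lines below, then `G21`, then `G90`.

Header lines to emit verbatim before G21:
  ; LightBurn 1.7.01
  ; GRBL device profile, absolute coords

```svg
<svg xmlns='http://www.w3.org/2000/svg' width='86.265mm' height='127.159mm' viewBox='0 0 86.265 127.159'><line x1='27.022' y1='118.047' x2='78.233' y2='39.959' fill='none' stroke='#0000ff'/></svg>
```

Since the viewBox matches the mm dimensions, user units are millimetres directly. The only transform is the Y-flip y_m = 127.159 − y_svg.

Shape 1 is a line segment drawn with `<line>`. Its stroke #0000ff means cut at S922, F1145. After flipping Y the toolpath is (27.022,9.112) → (78.233,87.200).

; LightBurn 1.7.01
; GRBL device profile, absolute coords
G21
G90
G00 X27.022 Y9.112
M3 S922
G1 X78.233 Y87.200 F1145
M5
G00 X0.000 Y0.000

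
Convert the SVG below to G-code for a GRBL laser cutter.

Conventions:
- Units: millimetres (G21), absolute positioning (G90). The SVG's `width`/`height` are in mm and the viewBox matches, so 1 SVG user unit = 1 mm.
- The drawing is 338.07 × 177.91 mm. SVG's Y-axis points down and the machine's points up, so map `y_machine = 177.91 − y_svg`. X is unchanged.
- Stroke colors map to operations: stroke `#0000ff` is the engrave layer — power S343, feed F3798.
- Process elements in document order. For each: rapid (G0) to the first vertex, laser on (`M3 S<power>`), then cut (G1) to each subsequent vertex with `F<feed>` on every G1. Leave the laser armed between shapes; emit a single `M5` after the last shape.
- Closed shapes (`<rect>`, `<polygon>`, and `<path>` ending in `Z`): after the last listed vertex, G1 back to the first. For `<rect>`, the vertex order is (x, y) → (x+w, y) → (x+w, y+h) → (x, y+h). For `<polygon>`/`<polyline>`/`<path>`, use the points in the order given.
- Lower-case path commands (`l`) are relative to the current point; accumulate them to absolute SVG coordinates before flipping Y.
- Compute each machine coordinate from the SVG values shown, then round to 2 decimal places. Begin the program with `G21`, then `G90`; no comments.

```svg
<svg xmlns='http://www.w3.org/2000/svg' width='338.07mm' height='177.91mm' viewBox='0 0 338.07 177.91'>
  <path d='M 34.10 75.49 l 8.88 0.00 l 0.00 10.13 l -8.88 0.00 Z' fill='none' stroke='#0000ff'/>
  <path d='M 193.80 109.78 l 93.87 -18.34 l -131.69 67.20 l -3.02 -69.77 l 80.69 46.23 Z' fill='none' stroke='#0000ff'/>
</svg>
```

1 u = 1 mm; y_m = 177.91 − y.

[1] `<path>` rectangle, #0000ff→engrave S343 F3798: (34.10,102.42) → (42.98,102.42) → (42.98,92.29) → (34.10,92.29) → (34.10,102.42) (closed)

[2] `<path>` closed polygon, #0000ff→engrave S343 F3798: (193.80,68.13) → (287.67,86.47) → (155.98,19.27) → (152.96,89.04) → (233.65,42.81) → (193.80,68.13) (closed)

G21
G90
G0 X34.10 Y102.42
M3 S343
G1 X42.98 Y102.42 F3798
G1 X42.98 Y92.29 F3798
G1 X34.10 Y92.29 F3798
G1 X34.10 Y102.42 F3798
G0 X193.80 Y68.13
M3 S343
G1 X287.67 Y86.47 F3798
G1 X155.98 Y19.27 F3798
G1 X152.96 Y89.04 F3798
G1 X233.65 Y42.81 F3798
G1 X193.80 Y68.13 F3798
M5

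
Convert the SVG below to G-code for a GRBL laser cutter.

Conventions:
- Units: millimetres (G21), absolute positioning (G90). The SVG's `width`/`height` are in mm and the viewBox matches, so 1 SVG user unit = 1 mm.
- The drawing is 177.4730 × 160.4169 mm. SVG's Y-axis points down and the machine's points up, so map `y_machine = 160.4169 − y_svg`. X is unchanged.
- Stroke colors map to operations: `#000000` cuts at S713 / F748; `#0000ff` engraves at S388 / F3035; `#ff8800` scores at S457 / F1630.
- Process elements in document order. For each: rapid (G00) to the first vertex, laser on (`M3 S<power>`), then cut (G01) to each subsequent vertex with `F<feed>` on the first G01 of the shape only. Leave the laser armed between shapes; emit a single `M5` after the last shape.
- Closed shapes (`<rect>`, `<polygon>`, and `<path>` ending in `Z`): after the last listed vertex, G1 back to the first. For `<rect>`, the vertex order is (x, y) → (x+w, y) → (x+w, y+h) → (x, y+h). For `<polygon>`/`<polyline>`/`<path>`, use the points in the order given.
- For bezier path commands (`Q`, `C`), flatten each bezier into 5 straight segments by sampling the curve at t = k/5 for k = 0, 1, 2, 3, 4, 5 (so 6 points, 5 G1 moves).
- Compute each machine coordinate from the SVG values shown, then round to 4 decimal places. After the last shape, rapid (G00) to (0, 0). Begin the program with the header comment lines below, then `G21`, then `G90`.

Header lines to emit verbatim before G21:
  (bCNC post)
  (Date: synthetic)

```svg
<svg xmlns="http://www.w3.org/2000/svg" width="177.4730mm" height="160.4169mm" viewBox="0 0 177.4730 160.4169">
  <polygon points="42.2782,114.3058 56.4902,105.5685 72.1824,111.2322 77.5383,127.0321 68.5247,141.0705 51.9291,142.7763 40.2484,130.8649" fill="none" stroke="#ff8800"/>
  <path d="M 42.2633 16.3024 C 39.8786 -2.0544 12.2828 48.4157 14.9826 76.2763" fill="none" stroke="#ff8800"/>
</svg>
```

(bCNC post)
(Date: synthetic)
G21
G90
G00 X42.2782 Y46.1111
M3 S457
G01 X56.4902 Y54.8484 F1630
G01 X72.1824 Y49.1847
G01 X77.5383 Y33.3848
G01 X68.5247 Y19.3464
G01 X51.9291 Y17.6406
G01 X40.2484 Y29.5520
G01 X42.2782 Y46.1111
G00 X42.2633 Y144.1145
M3 S457
G01 X38.2512 Y147.6008 F1630
G01 X30.8528 Y138.9577
G01 X22.7323 Y122.5740
G01 X16.5541 Y102.8386
G01 X14.9826 Y84.1406
M5
G00 X0.0000 Y0.0000

viewBox `0 0 177.4730 160.4169` with mm width/height → 1 unit = 1 mm. Flip: y_m = 160.4169 − y_svg.

**Shape 1** — `<polygon>` regular polygon, stroke `#ff8800` → score (S457, F1630). Machine vertices: (42.2782,46.1111) → (56.4902,54.8484) → (72.1824,49.1847) → (77.5383,33.3848) → (68.5247,19.3464) → (51.9291,17.6406) → (40.2484,29.5520) → (42.2782,46.1111). Closed: final G1 returns to the first vertex.

**Shape 2** — `<path>` cubic bezier, stroke `#ff8800` → score (S457, F1630). Control points (SVG): P0=(42.2633,16.3024), P1=(39.8786,-2.0544), P2=(12.2828,48.4157), P3=(14.9826,76.2763); sampled at t=k/5. Machine vertices: (42.2633,144.1145) → (38.2512,147.6008) → (30.8528,138.9577) → (22.7323,122.5740) → (16.5541,102.8386) → (14.9826,84.1406). Open path.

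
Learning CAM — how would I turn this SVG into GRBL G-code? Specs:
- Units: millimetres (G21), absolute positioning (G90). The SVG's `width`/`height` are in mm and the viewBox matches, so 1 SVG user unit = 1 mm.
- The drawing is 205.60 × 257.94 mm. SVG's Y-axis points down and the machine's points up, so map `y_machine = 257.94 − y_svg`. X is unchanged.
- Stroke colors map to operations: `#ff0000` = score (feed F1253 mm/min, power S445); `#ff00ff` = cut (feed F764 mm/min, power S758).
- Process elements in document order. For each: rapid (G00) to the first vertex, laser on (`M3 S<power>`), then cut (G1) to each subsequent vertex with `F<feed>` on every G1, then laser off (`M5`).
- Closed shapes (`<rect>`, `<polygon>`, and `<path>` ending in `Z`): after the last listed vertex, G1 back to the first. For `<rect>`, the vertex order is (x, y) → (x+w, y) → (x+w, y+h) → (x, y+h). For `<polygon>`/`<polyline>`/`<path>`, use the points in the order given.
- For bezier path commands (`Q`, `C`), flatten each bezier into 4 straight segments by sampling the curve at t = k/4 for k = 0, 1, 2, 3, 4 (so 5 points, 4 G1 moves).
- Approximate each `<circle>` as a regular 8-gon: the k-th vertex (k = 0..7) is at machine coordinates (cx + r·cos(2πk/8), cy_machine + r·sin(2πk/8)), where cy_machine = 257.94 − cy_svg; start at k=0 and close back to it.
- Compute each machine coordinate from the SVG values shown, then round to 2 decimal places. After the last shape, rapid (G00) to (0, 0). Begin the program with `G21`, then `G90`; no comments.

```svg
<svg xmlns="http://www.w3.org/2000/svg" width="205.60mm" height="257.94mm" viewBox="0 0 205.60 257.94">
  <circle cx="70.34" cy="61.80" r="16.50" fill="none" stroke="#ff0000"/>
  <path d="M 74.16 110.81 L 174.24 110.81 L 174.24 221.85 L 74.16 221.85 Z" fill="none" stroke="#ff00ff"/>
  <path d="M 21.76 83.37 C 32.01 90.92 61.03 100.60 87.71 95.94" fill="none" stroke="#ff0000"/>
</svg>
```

G21
G90
G00 X86.84 Y196.14
M3 S445
G1 X82.01 Y207.81 F1253
G1 X70.34 Y212.64 F1253
G1 X58.67 Y207.81 F1253
G1 X53.84 Y196.14 F1253
G1 X58.67 Y184.47 F1253
G1 X70.34 Y179.64 F1253
G1 X82.01 Y184.47 F1253
G1 X86.84 Y196.14 F1253
M5
G00 X74.16 Y147.13
M3 S758
G1 X174.24 Y147.13 F764
G1 X174.24 Y36.09 F764
G1 X74.16 Y36.09 F764
G1 X74.16 Y147.13 F764
M5
G00 X21.76 Y174.57
M3 S445
G1 X32.64 Y168.77 F1253
G1 X48.57 Y163.71 F1253
G1 X67.59 Y160.94 F1253
G1 X87.71 Y162.00 F1253
M5
G00 X0.00 Y0.00

1 u = 1 mm; y_m = 257.94 − y.

[1] `<circle>` circle, #ff0000→score S445 F1253: (86.84,196.14) → (82.01,207.81) → (70.34,212.64) → (58.67,207.81) → (53.84,196.14) → (58.67,184.47) → (70.34,179.64) → (82.01,184.47) → (86.84,196.14) (closed)

[2] `<path>` rectangle, #ff00ff→cut S758 F764: (74.16,147.13) → (174.24,147.13) → (174.24,36.09) → (74.16,36.09) → (74.16,147.13) (closed)

[3] `<path>` cubic bezier, #ff0000→score S445 F1253: (21.76,174.57) → (32.64,168.77) → (48.57,163.71) → (67.59,160.94) → (87.71,162.00)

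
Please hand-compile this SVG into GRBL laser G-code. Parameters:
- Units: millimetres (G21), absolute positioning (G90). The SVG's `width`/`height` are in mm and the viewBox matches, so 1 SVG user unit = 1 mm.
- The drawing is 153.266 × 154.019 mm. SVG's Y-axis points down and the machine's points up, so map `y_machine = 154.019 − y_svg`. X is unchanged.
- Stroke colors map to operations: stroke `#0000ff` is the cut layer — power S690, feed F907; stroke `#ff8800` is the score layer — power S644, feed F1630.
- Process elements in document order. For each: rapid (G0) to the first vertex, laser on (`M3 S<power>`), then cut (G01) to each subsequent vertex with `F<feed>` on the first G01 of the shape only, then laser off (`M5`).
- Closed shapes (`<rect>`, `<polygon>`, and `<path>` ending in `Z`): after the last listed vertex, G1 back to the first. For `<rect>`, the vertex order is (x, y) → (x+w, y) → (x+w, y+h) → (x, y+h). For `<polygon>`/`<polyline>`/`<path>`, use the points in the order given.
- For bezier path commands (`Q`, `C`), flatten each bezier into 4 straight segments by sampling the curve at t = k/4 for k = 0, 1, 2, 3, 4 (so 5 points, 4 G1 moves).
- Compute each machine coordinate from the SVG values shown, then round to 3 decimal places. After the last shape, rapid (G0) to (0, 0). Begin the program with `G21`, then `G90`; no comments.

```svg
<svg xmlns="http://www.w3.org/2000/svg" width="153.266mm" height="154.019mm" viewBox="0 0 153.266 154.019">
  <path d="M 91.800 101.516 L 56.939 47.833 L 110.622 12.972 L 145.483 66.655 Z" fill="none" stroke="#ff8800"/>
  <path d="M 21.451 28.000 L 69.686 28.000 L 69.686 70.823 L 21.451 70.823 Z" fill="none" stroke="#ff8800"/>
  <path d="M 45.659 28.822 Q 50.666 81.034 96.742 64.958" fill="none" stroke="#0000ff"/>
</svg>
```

G21
G90
G0 X91.800 Y52.503
M3 S644
G01 X56.939 Y106.186 F1630
G01 X110.622 Y141.047
G01 X145.483 Y87.364
G01 X91.800 Y52.503
M5
G0 X21.451 Y126.019
M3 S644
G01 X69.686 Y126.019 F1630
G01 X69.686 Y83.196
G01 X21.451 Y83.196
G01 X21.451 Y126.019
M5
G0 X45.659 Y125.197
M3 S690
G01 X50.729 Y103.359 F907
G01 X60.933 Y90.057
G01 X76.271 Y85.291
G01 X96.742 Y89.061
M5
G0 X0.000 Y0.000

1 u = 1 mm; y_m = 154.019 − y.

[1] `<path>` regular polygon, #ff8800→score S644 F1630: (91.800,52.503) → (56.939,106.186) → (110.622,141.047) → (145.483,87.364) → (91.800,52.503) (closed)

[2] `<path>` rectangle, #ff8800→score S644 F1630: (21.451,126.019) → (69.686,126.019) → (69.686,83.196) → (21.451,83.196) → (21.451,126.019) (closed)

[3] `<path>` quadratic bezier, #0000ff→cut S690 F907: (45.659,125.197) → (50.729,103.359) → (60.933,90.057) → (76.271,85.291) → (96.742,89.061)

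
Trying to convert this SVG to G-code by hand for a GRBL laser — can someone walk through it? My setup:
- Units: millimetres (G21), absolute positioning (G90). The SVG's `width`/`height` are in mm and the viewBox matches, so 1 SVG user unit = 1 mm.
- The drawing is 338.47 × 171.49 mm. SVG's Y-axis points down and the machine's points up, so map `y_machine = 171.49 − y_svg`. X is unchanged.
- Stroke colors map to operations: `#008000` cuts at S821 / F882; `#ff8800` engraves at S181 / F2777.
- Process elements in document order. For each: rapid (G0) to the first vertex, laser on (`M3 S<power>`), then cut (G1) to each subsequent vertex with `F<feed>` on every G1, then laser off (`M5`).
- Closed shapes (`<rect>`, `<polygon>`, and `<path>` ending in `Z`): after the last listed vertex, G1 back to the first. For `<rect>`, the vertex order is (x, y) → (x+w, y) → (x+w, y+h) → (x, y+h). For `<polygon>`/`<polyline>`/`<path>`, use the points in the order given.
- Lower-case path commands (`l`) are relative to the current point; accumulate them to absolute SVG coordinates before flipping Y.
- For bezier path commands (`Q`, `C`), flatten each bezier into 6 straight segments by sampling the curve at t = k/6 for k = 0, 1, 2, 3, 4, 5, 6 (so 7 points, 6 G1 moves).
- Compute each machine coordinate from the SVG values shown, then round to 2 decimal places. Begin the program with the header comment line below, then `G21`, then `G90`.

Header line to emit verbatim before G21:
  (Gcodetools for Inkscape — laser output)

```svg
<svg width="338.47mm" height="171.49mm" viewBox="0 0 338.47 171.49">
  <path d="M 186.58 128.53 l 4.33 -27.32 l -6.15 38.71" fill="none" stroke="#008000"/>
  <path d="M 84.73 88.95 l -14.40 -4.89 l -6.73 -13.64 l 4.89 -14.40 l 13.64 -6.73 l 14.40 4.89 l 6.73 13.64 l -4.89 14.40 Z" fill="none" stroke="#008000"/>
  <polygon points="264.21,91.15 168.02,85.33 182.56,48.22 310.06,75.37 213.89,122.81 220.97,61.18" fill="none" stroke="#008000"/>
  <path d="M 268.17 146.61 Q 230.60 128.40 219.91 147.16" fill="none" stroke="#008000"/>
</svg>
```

Since the viewBox matches the mm dimensions, user units are millimetres directly. The only transform is the Y-flip y_m = 171.49 − y_svg.

Shape 1 is a open polyline drawn with `<path>`. Its stroke #008000 means cut at S821, F882. After flipping Y the toolpath is (186.58,42.96) → (190.91,70.28) → (184.76,31.57).

Shape 2 is a regular polygon drawn with `<path>`. Its stroke #008000 means cut at S821, F882. After flipping Y the toolpath is (84.73,82.54) → (70.33,87.43) → (63.60,101.07) → (68.49,115.47) → (82.13,122.20) → (96.53,117.31) → (103.26,103.67) → (98.37,89.27) → (84.73,82.54), returning to the start.

Shape 3 is a closed polygon drawn with `<polygon>`. Its stroke #008000 means cut at S821, F882. After flipping Y the toolpath is (264.21,80.34) → (168.02,86.16) → (182.56,123.27) → (310.06,96.12) → (213.89,48.68) → (220.97,110.31) → (264.21,80.34), returning to the start.

Shape 4 is a quadratic bezier drawn with `<path>`. Its stroke #008000 means cut at S821, F882. After flipping Y the toolpath is (268.17,24.88) → (256.39,29.92) → (246.11,32.91) → (237.32,33.85) → (230.02,32.73) → (224.22,29.56) → (219.91,24.33).

(Gcodetools for Inkscape — laser output)
G21
G90
G0 X186.58 Y42.96
M3 S821
G1 X190.91 Y70.28 F882
G1 X184.76 Y31.57 F882
M5
G0 X84.73 Y82.54
M3 S821
G1 X70.33 Y87.43 F882
G1 X63.60 Y101.07 F882
G1 X68.49 Y115.47 F882
G1 X82.13 Y122.20 F882
G1 X96.53 Y117.31 F882
G1 X103.26 Y103.67 F882
G1 X98.37 Y89.27 F882
G1 X84.73 Y82.54 F882
M5
G0 X264.21 Y80.34
M3 S821
G1 X168.02 Y86.16 F882
G1 X182.56 Y123.27 F882
G1 X310.06 Y96.12 F882
G1 X213.89 Y48.68 F882
G1 X220.97 Y110.31 F882
G1 X264.21 Y80.34 F882
M5
G0 X268.17 Y24.88
M3 S821
G1 X256.39 Y29.92 F882
G1 X246.11 Y32.91 F882
G1 X237.32 Y33.85 F882
G1 X230.02 Y32.73 F882
G1 X224.22 Y29.56 F882
G1 X219.91 Y24.33 F882
M5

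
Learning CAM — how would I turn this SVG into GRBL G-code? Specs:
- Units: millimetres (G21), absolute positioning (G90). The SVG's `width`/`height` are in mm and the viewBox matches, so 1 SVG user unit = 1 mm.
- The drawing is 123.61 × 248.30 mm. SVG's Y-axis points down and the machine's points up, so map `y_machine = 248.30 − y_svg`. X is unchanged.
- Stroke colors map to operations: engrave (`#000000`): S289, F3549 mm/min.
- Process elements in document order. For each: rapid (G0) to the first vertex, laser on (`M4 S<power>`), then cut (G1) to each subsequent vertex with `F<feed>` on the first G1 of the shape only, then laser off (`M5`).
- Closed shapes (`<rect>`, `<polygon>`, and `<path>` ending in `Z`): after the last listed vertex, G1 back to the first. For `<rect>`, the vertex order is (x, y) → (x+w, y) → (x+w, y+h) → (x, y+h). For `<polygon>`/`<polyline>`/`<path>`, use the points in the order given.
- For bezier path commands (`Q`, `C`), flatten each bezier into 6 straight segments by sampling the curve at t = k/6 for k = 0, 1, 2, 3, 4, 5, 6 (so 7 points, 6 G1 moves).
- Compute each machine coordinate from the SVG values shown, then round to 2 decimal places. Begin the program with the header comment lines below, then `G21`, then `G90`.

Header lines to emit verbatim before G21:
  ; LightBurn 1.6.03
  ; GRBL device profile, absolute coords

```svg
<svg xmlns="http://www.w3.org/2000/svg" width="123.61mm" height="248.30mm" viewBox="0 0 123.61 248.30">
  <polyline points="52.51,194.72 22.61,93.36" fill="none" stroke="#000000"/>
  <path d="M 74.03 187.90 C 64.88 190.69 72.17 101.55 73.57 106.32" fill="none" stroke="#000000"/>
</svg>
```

; LightBurn 1.6.03
; GRBL device profile, absolute coords
G21
G90
G0 X52.51 Y53.58
M4 S289
G1 X22.61 Y154.94 F3549
M5
G0 X74.03 Y60.40
M4 S289
G1 X70.72 Y65.81 F3549
G1 X69.53 Y81.37
G1 X69.84 Y101.93
G1 X71.03 Y122.33
G1 X72.48 Y137.40
G1 X73.57 Y141.98
M5

Since the viewBox matches the mm dimensions, user units are millimetres directly. The only transform is the Y-flip y_m = 248.30 − y_svg.

Shape 1 is a line segment drawn with `<polyline>`. Its stroke #000000 means engrave at S289, F3549. After flipping Y the toolpath is (52.51,53.58) → (22.61,154.94).

Shape 2 is a cubic bezier drawn with `<path>`. Its stroke #000000 means engrave at S289, F3549. After flipping Y the toolpath is (74.03,60.40) → (70.72,65.81) → (69.53,81.37) → (69.84,101.93) → (71.03,122.33) → (72.48,137.40) → (73.57,141.98).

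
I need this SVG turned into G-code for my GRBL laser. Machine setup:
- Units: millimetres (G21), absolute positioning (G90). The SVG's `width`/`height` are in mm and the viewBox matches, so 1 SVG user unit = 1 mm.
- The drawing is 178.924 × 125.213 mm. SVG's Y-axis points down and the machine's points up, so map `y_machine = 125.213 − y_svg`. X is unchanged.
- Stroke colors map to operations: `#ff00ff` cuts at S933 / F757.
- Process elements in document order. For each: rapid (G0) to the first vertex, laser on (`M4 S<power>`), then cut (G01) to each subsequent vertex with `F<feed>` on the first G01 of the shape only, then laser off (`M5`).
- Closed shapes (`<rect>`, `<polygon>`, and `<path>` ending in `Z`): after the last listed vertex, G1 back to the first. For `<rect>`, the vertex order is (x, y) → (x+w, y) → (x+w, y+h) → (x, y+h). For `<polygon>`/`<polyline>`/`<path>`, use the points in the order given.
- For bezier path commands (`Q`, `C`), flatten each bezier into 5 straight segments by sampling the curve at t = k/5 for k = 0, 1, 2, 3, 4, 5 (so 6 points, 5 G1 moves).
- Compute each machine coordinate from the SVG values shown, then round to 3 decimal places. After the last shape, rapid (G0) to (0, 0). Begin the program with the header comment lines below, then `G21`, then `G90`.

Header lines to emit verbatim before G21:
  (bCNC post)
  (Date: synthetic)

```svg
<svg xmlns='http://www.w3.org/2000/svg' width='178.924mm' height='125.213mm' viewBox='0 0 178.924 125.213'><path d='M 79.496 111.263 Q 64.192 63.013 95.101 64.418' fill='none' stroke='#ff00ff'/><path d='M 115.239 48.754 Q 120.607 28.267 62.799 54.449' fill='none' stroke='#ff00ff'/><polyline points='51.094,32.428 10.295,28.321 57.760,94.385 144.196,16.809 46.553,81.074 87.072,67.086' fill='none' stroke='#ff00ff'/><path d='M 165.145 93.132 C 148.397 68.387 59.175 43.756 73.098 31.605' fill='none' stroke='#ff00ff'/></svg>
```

viewBox `0 0 178.924 125.213` with mm width/height → 1 unit = 1 mm. Flip: y_m = 125.213 − y_svg.

**Shape 1** — `<path>` quadratic bezier, stroke `#ff00ff` → cut (S933, F757). Control points (SVG): P0=(79.496,111.263), P1=(64.192,63.013), P2=(95.101,64.418); sampled at t=k/5. Machine vertices: (79.496,13.950) → (75.223,31.264) → (74.647,44.605) → (77.768,53.974) → (84.586,59.371) → (95.101,60.795). Open path.

**Shape 2** — `<path>` quadratic bezier, stroke `#ff00ff` → cut (S933, F757). Control points (SVG): P0=(115.239,48.754), P1=(120.607,28.267), P2=(62.799,54.449); sampled at t=k/5. Machine vertices: (115.239,76.459) → (114.859,82.787) → (109.425,85.382) → (98.937,84.243) → (83.395,79.370) → (62.799,70.764). Open path.

**Shape 3** — `<polyline>` open polyline, stroke `#ff00ff` → cut (S933, F757). Machine vertices: (51.094,92.785) → (10.295,96.892) → (57.760,30.828) → (144.196,108.404) → (46.553,44.139) → (87.072,58.127). Open path.

**Shape 4** — `<path>` cubic bezier, stroke `#ff00ff` → cut (S933, F757). Control points (SVG): P0=(165.145,93.132), P1=(148.397,68.387), P2=(59.175,43.756), P3=(73.098,31.605); sampled at t=k/5. Machine vertices: (165.145,32.081) → (147.804,46.815) → (121.499,60.929) → (94.660,73.828) → (75.717,84.919) → (73.098,93.608). Open path.

(bCNC post)
(Date: synthetic)
G21
G90
G0 X79.496 Y13.950
M4 S933
G01 X75.223 Y31.264 F757
G01 X74.647 Y44.605
G01 X77.768 Y53.974
G01 X84.586 Y59.371
G01 X95.101 Y60.795
M5
G0 X115.239 Y76.459
M4 S933
G01 X114.859 Y82.787 F757
G01 X109.425 Y85.382
G01 X98.937 Y84.243
G01 X83.395 Y79.370
G01 X62.799 Y70.764
M5
G0 X51.094 Y92.785
M4 S933
G01 X10.295 Y96.892 F757
G01 X57.760 Y30.828
G01 X144.196 Y108.404
G01 X46.553 Y44.139
G01 X87.072 Y58.127
M5
G0 X165.145 Y32.081
M4 S933
G01 X147.804 Y46.815 F757
G01 X121.499 Y60.929
G01 X94.660 Y73.828
G01 X75.717 Y84.919
G01 X73.098 Y93.608
M5
G0 X0.000 Y0.000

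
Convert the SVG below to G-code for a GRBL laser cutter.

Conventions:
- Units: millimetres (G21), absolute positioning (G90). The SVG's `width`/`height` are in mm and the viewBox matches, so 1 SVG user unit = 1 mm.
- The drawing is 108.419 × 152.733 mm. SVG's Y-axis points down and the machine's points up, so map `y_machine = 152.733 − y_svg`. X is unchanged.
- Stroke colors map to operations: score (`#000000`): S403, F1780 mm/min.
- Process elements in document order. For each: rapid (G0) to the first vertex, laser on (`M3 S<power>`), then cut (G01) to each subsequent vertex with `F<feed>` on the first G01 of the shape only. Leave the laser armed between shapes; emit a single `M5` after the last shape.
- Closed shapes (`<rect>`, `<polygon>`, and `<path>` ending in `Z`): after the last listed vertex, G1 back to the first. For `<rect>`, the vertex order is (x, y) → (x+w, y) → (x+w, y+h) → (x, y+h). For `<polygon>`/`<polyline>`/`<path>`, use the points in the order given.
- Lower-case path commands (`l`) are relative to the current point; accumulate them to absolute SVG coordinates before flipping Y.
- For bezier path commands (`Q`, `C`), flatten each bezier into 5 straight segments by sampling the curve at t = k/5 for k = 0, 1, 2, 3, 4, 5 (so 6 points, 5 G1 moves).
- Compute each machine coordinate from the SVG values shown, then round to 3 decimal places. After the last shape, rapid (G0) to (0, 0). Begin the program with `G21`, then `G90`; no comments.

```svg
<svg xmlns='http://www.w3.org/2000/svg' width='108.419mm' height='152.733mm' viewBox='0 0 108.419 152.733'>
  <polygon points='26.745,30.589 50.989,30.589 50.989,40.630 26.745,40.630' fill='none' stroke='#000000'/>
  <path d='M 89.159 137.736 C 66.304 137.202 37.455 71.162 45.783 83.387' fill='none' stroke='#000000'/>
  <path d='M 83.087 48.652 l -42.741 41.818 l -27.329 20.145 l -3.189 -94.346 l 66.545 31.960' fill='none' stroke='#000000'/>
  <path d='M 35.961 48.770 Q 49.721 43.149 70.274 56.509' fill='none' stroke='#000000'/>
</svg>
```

G21
G90
G0 X26.745 Y122.144
M3 S403
G01 X50.989 Y122.144 F1780
G01 X50.989 Y112.103
G01 X26.745 Y112.103
G01 X26.745 Y122.144
G0 X89.159 Y14.997
M3 S403
G01 X75.072 Y22.028 F1780
G01 X61.619 Y37.879
G01 X50.871 Y55.650
G01 X44.902 Y68.439
G01 X45.783 Y69.346
G0 X83.087 Y104.081
M3 S403
G01 X40.346 Y62.263 F1780
G01 X13.017 Y42.118
G01 X9.828 Y136.464
G01 X76.373 Y104.504
G0 X35.961 Y103.963
M3 S403
G01 X41.737 Y105.452 F1780
G01 X48.056 Y105.423
G01 X54.918 Y103.875
G01 X62.325 Y100.809
G01 X70.274 Y96.224
M5
G0 X0.000 Y0.000

viewBox `0 0 108.419 152.733` with mm width/height → 1 unit = 1 mm. Flip: y_m = 152.733 − y_svg.

**Shape 1** — `<polygon>` rectangle, stroke `#000000` → score (S403, F1780). Machine vertices: (26.745,122.144) → (50.989,122.144) → (50.989,112.103) → (26.745,112.103) → (26.745,122.144). Closed: final G1 returns to the first vertex.

**Shape 2** — `<path>` cubic bezier, stroke `#000000` → score (S403, F1780). Control points (SVG): P0=(89.159,137.736), P1=(66.304,137.202), P2=(37.455,71.162), P3=(45.783,83.387); sampled at t=k/5. Machine vertices: (89.159,14.997) → (75.072,22.028) → (61.619,37.879) → (50.871,55.650) → (44.902,68.439) → (45.783,69.346). Open path.

**Shape 3** — `<path>` open polyline, stroke `#000000` → score (S403, F1780). Machine vertices: (83.087,104.081) → (40.346,62.263) → (13.017,42.118) → (9.828,136.464) → (76.373,104.504). Open path.

**Shape 4** — `<path>` quadratic bezier, stroke `#000000` → score (S403, F1780). Control points (SVG): P0=(35.961,48.770), P1=(49.721,43.149), P2=(70.274,56.509); sampled at t=k/5. Machine vertices: (35.961,103.963) → (41.737,105.452) → (48.056,105.423) → (54.918,103.875) → (62.325,100.809) → (70.274,96.224). Open path.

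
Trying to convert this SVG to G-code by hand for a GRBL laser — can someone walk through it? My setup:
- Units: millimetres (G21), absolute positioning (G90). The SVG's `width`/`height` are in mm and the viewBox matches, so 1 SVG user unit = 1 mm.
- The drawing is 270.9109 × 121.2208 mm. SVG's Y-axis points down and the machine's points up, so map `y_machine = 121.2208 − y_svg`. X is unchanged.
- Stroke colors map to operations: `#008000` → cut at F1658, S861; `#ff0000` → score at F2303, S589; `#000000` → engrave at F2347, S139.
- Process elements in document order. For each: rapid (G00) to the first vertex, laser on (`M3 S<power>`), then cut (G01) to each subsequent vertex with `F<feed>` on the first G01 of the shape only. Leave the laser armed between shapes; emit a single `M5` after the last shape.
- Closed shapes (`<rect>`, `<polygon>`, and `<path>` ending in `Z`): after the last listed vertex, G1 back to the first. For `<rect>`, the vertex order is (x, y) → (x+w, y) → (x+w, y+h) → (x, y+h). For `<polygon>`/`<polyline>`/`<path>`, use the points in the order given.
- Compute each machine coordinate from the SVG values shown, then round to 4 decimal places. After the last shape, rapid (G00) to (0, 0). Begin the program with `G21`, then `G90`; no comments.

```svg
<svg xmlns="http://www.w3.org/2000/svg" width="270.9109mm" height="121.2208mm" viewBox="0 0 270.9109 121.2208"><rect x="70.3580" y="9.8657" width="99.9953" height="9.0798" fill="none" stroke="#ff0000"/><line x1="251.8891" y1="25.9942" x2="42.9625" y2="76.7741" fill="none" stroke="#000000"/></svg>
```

G21
G90
G00 X70.3580 Y111.3551
M3 S589
G01 X170.3533 Y111.3551 F2303
G01 X170.3533 Y102.2753
G01 X70.3580 Y102.2753
G01 X70.3580 Y111.3551
G00 X251.8891 Y95.2266
M3 S139
G01 X42.9625 Y44.4467 F2347
M5
G00 X0.0000 Y0.0000

Since the viewBox matches the mm dimensions, user units are millimetres directly. The only transform is the Y-flip y_m = 121.2208 − y_svg.

Shape 1 is a rectangle drawn with `<rect>`. Its stroke #ff0000 means score at S589, F2303. After flipping Y the toolpath is (70.3580,111.3551) → (170.3533,111.3551) → (170.3533,102.2753) → (70.3580,102.2753) → (70.3580,111.3551), returning to the start.

Shape 2 is a line segment drawn with `<line>`. Its stroke #000000 means engrave at S139, F2347. After flipping Y the toolpath is (251.8891,95.2266) → (42.9625,44.4467).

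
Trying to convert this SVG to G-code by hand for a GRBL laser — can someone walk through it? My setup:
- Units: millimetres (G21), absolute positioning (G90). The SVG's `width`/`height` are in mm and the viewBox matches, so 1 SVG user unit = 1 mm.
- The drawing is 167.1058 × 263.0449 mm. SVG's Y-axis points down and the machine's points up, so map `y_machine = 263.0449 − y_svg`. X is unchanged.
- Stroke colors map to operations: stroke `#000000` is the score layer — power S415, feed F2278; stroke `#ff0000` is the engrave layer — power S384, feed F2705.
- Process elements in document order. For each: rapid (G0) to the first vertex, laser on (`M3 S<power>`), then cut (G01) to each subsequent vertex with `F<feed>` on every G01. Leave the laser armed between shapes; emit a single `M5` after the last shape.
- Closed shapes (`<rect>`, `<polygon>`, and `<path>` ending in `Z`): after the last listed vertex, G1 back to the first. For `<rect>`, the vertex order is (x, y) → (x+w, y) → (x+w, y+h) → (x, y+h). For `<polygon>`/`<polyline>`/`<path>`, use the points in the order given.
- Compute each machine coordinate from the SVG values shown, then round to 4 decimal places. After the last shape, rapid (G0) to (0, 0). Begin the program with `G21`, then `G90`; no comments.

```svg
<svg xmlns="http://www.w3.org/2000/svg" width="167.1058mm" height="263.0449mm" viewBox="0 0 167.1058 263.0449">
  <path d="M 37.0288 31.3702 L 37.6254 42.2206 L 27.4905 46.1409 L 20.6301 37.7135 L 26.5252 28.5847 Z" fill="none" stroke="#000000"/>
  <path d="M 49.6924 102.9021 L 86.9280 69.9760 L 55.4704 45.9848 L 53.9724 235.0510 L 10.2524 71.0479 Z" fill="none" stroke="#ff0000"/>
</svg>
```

Since the viewBox matches the mm dimensions, user units are millimetres directly. The only transform is the Y-flip y_m = 263.0449 − y_svg.

Shape 1 is a regular polygon drawn with `<path>`. Its stroke #000000 means score at S415, F2278. After flipping Y the toolpath is (37.0288,231.6747) → (37.6254,220.8243) → (27.4905,216.9040) → (20.6301,225.3314) → (26.5252,234.4602) → (37.0288,231.6747), returning to the start.

Shape 2 is a closed polygon drawn with `<path>`. Its stroke #ff0000 means engrave at S384, F2705. After flipping Y the toolpath is (49.6924,160.1428) → (86.9280,193.0689) → (55.4704,217.0601) → (53.9724,27.9939) → (10.2524,191.9970) → (49.6924,160.1428), returning to the start.

G21
G90
G0 X37.0288 Y231.6747
M3 S415
G01 X37.6254 Y220.8243 F2278
G01 X27.4905 Y216.9040 F2278
G01 X20.6301 Y225.3314 F2278
G01 X26.5252 Y234.4602 F2278
G01 X37.0288 Y231.6747 F2278
G0 X49.6924 Y160.1428
M3 S384
G01 X86.9280 Y193.0689 F2705
G01 X55.4704 Y217.0601 F2705
G01 X53.9724 Y27.9939 F2705
G01 X10.2524 Y191.9970 F2705
G01 X49.6924 Y160.1428 F2705
M5
G0 X0.0000 Y0.0000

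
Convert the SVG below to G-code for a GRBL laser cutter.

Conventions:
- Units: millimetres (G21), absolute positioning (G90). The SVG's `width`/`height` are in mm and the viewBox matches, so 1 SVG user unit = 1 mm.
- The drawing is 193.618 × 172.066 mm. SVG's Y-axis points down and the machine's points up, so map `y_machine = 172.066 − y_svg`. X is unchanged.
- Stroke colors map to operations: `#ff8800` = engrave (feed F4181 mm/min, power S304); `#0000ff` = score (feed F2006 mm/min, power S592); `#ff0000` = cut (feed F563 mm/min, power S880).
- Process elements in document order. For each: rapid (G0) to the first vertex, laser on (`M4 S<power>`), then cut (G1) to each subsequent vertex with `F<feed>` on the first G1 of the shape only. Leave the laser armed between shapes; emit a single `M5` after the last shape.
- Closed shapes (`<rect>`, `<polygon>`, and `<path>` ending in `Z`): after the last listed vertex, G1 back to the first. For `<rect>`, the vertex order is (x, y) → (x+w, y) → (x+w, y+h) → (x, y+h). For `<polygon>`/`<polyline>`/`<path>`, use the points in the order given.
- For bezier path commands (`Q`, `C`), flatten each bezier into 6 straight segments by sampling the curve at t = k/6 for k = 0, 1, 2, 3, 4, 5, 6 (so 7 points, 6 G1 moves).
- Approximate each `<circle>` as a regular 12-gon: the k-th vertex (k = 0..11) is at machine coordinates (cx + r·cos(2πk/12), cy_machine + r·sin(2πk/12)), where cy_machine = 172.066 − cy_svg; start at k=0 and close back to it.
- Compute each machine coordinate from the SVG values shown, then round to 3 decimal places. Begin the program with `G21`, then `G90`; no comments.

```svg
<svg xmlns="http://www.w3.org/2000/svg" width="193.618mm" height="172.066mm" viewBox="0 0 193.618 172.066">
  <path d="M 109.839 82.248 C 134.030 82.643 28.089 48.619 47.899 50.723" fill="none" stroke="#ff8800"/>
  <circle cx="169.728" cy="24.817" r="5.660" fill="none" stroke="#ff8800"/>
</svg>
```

G21
G90
G0 X109.839 Y89.818
M4 S304
G1 X112.275 Y92.162 F4181
G1 X100.130 Y98.283
G1 X80.512 Y106.221
G1 X60.529 Y114.017
G1 X47.289 Y119.711
G1 X47.899 Y121.343
G0 X175.388 Y147.249
M4 S304
G1 X174.630 Y150.079 F4181
G1 X172.558 Y152.151
G1 X169.728 Y152.909
G1 X166.898 Y152.151
G1 X164.826 Y150.079
G1 X164.068 Y147.249
G1 X164.826 Y144.419
G1 X166.898 Y142.347
G1 X169.728 Y141.589
G1 X172.558 Y142.347
G1 X174.630 Y144.419
G1 X175.388 Y147.249
M5

viewBox `0 0 193.618 172.066` with mm width/height → 1 unit = 1 mm. Flip: y_m = 172.066 − y_svg.

**Shape 1** — `<path>` cubic bezier, stroke `#ff8800` → engrave (S304, F4181). Control points (SVG): P0=(109.839,82.248), P1=(134.030,82.643), P2=(28.089,48.619), P3=(47.899,50.723); sampled at t=k/6. Machine vertices: (109.839,89.818) → (112.275,92.162) → (100.130,98.283) → (80.512,106.221) → (60.529,114.017) → (47.289,119.711) → (47.899,121.343). Open path.

**Shape 2** — `<circle>` circle, stroke `#ff8800` → engrave (S304, F4181). Machine vertices: (175.388,147.249) → (174.630,150.079) → (172.558,152.151) → (169.728,152.909) → (166.898,152.151) → (164.826,150.079) → (164.068,147.249) → (164.826,144.419) → (166.898,142.347) → (169.728,141.589) → (172.558,142.347) → (174.630,144.419) → (175.388,147.249). Closed: final G1 returns to the first vertex.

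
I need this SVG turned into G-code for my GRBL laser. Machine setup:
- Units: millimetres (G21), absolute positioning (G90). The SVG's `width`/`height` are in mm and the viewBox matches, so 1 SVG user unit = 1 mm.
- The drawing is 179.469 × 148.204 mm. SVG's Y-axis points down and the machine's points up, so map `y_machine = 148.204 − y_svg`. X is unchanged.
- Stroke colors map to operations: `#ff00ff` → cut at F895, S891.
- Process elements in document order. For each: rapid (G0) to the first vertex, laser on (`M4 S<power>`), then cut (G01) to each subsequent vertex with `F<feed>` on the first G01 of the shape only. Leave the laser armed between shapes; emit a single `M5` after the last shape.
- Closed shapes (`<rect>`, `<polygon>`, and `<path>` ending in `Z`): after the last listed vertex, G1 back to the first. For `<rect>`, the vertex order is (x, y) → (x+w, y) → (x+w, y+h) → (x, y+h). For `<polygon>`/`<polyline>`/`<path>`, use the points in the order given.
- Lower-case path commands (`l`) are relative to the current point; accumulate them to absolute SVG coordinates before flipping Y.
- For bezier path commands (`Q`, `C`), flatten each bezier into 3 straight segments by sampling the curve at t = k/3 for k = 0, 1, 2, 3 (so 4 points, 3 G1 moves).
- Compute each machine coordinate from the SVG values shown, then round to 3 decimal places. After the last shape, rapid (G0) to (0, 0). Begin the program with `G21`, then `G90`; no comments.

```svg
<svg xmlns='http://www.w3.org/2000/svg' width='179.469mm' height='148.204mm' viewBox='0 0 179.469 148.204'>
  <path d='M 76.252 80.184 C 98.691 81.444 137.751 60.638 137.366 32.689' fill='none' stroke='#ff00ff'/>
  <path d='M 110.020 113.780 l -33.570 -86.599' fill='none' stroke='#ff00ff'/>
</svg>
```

G21
G90
G0 X76.252 Y68.020
M4 S891
G01 X102.155 Y73.563 F895
G01 X126.679 Y90.500
G01 X137.366 Y115.515
G0 X110.020 Y34.424
M4 S891
G01 X76.450 Y121.023 F895
M5
G0 X0.000 Y0.000

viewBox `0 0 179.469 148.204` with mm width/height → 1 unit = 1 mm. Flip: y_m = 148.204 − y_svg.

**Shape 1** — `<path>` cubic bezier, stroke `#ff00ff` → cut (S891, F895). Control points (SVG): P0=(76.252,80.184), P1=(98.691,81.444), P2=(137.751,60.638), P3=(137.366,32.689); sampled at t=k/3. Machine vertices: (76.252,68.020) → (102.155,73.563) → (126.679,90.500) → (137.366,115.515). Open path.

**Shape 2** — `<path>` line segment, stroke `#ff00ff` → cut (S891, F895). Machine vertices: (110.020,34.424) → (76.450,121.023). Open path.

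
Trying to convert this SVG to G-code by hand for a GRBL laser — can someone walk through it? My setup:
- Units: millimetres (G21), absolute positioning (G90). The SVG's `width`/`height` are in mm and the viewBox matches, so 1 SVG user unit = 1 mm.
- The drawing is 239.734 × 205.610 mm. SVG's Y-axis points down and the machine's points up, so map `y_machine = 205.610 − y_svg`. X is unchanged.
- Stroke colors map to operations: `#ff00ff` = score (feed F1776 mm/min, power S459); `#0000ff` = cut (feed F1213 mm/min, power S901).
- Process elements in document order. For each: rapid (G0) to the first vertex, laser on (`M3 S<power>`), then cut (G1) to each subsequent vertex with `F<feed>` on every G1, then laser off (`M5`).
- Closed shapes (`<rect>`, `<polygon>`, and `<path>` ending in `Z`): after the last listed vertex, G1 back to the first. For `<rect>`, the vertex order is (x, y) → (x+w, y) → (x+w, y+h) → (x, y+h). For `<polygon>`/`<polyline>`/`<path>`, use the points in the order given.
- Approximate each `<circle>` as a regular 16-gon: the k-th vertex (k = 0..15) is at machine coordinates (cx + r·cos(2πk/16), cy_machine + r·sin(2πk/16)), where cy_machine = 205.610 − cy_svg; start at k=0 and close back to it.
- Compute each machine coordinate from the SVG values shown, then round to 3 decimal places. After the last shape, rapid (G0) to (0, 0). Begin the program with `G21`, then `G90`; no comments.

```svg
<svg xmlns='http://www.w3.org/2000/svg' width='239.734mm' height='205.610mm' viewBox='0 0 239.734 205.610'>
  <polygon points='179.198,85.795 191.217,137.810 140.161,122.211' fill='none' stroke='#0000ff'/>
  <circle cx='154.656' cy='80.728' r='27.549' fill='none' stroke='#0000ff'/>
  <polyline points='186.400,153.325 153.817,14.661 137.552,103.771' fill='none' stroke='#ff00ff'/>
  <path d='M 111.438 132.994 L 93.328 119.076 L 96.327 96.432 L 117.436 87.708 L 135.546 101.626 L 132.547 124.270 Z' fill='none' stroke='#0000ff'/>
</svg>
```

viewBox `0 0 239.734 205.610` with mm width/height → 1 unit = 1 mm. Flip: y_m = 205.610 − y_svg.

**Shape 1** — `<polygon>` regular polygon, stroke `#0000ff` → cut (S901, F1213). Machine vertices: (179.198,119.815) → (191.217,67.800) → (140.161,83.399) → (179.198,119.815). Closed: final G1 returns to the first vertex.

**Shape 2** — `<circle>` circle, stroke `#0000ff` → cut (S901, F1213). Machine vertices: (182.205,124.882) → (180.108,135.425) → (174.136,144.362) → (165.199,150.334) → (154.656,152.431) → (144.113,150.334) → (135.176,144.362) → (129.204,135.425) → (127.107,124.882) → (129.204,114.339) → (135.176,105.402) → (144.113,99.430) → (154.656,97.333) → (165.199,99.430) → (174.136,105.402) → (180.108,114.339) → (182.205,124.882). Closed: final G1 returns to the first vertex.

**Shape 3** — `<polyline>` open polyline, stroke `#ff00ff` → score (S459, F1776). Machine vertices: (186.400,52.285) → (153.817,190.949) → (137.552,101.839). Open path.

**Shape 4** — `<path>` regular polygon, stroke `#0000ff` → cut (S901, F1213). Machine vertices: (111.438,72.616) → (93.328,86.534) → (96.327,109.178) → (117.436,117.902) → (135.546,103.984) → (132.547,81.340) → (111.438,72.616). Closed: final G1 returns to the first vertex.

G21
G90
G0 X179.198 Y119.815
M3 S901
G1 X191.217 Y67.800 F1213
G1 X140.161 Y83.399 F1213
G1 X179.198 Y119.815 F1213
M5
G0 X182.205 Y124.882
M3 S901
G1 X180.108 Y135.425 F1213
G1 X174.136 Y144.362 F1213
G1 X165.199 Y150.334 F1213
G1 X154.656 Y152.431 F1213
G1 X144.113 Y150.334 F1213
G1 X135.176 Y144.362 F1213
G1 X129.204 Y135.425 F1213
G1 X127.107 Y124.882 F1213
G1 X129.204 Y114.339 F1213
G1 X135.176 Y105.402 F1213
G1 X144.113 Y99.430 F1213
G1 X154.656 Y97.333 F1213
G1 X165.199 Y99.430 F1213
G1 X174.136 Y105.402 F1213
G1 X180.108 Y114.339 F1213
G1 X182.205 Y124.882 F1213
M5
G0 X186.400 Y52.285
M3 S459
G1 X153.817 Y190.949 F1776
G1 X137.552 Y101.839 F1776
M5
G0 X111.438 Y72.616
M3 S901
G1 X93.328 Y86.534 F1213
G1 X96.327 Y109.178 F1213
G1 X117.436 Y117.902 F1213
G1 X135.546 Y103.984 F1213
G1 X132.547 Y81.340 F1213
G1 X111.438 Y72.616 F1213
M5
G0 X0.000 Y0.000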